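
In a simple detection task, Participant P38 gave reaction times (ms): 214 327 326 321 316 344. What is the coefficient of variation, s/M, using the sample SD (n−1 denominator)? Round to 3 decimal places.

n = 6, Σ = 1848, M = 308.0000
Σ(x−M)² = 11050.000; s = √(11050.000/5) = 47.0106
CV = 47.0106 / 308.0000 = 0.15263

0.153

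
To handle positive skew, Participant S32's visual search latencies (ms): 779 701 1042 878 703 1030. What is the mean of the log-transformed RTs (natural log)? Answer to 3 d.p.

ln(RT): 6.6580, 6.5525, 6.9489, 6.7776, 6.5554, 6.9373
Σ ln(RT) = 40.4297
Mean = 40.4297/6 = 6.73829

6.738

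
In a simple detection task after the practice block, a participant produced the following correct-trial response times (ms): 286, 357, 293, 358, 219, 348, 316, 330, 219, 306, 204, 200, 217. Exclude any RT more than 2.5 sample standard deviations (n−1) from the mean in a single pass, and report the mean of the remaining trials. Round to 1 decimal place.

281.0 ms

n = 13, ΣRT = 3653, M = 281.000
Σ(x−M)² = 44888.00; s = √(44888.00/12) = 61.161
Cutoffs: 281.000 ± 2.5·61.161 → [128.1, 433.9]
No RTs fall outside the cutoffs; all 13 retained. Mean = 3653/13 = 281.000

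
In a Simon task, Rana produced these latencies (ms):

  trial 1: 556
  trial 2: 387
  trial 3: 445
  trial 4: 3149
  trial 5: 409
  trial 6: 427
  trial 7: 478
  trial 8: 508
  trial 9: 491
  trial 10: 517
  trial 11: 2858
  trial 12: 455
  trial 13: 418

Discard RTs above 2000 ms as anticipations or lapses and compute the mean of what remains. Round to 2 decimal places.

462.82 ms

Excluded: 2858, 3149
Retained (n=11): Σ = 5091
Mean = 5091/11 = 462.8182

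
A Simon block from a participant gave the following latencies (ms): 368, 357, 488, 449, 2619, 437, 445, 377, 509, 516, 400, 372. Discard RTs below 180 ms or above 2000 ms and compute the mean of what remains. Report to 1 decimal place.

Excluded: 2619
Retained (n=11): Σ = 4718
Mean = 4718/11 = 428.9091

428.9 ms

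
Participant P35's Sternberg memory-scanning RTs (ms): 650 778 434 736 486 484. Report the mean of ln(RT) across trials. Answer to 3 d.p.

6.363

ln(RT): 6.4770, 6.6567, 6.0730, 6.6012, 6.1862, 6.1821
Σ ln(RT) = 38.1763
Mean = 38.1763/6 = 6.36271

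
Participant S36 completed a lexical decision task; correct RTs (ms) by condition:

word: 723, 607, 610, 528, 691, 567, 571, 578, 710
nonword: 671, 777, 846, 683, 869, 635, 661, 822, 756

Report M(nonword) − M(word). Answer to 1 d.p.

126.1 ms

M(word) = 5585/9 = 620.556
M(nonword) = 6720/9 = 746.667
Difference = 746.667 − 620.556 = 126.111 ms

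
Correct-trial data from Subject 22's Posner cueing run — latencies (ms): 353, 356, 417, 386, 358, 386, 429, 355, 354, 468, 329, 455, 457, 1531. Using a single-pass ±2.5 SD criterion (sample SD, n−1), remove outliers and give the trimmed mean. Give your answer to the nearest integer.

n = 14, ΣRT = 6634, M = 473.857
Σ(x−M)² = 1230303.71; s = √(1230303.71/13) = 307.634
Cutoffs: 473.857 ± 2.5·307.634 → [-295.2, 1242.9]
Outside: 1531 → excluded.
Retained (n=13): Σ = 5103, mean = 5103/13 = 392.538

393 ms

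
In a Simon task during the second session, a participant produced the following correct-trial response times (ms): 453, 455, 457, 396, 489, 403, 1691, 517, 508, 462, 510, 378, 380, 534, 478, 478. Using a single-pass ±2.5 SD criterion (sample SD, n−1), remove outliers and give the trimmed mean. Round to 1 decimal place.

n = 16, ΣRT = 8589, M = 536.812
Σ(x−M)² = 1456532.44; s = √(1456532.44/15) = 311.612
Cutoffs: 536.812 ± 2.5·311.612 → [-242.2, 1315.8]
Outside: 1691 → excluded.
Retained (n=15): Σ = 6898, mean = 6898/15 = 459.867

459.9 ms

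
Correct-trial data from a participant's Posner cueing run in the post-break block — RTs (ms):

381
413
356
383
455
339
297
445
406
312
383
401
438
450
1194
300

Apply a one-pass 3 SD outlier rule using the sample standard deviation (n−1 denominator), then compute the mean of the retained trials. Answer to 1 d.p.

n = 16, ΣRT = 6953, M = 434.562
Σ(x−M)² = 655471.94; s = √(655471.94/15) = 209.041
Cutoffs: 434.562 ± 3·209.041 → [-192.6, 1061.7]
Outside: 1194 → excluded.
Retained (n=15): Σ = 5759, mean = 5759/15 = 383.933

383.9 ms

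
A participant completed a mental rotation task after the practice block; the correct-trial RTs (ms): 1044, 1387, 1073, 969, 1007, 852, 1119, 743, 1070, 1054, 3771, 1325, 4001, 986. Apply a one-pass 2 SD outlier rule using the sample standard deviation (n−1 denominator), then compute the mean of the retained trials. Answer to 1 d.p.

1052.4 ms

n = 14, ΣRT = 20401, M = 1457.214
Σ(x−M)² = 14131608.36; s = √(14131608.36/13) = 1042.615
Cutoffs: 1457.214 ± 2·1042.615 → [-628.0, 3542.4]
Outside: 3771, 4001 → excluded.
Retained (n=12): Σ = 12629, mean = 12629/12 = 1052.417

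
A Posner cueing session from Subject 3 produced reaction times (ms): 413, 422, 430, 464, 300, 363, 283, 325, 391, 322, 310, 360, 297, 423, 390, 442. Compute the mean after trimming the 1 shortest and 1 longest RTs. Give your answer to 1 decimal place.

370.6 ms

Sorted: 283, 297, 300, 310, 322, 325, 360, 363, 390, 391, 413, 422, 423, 430, 442, 464
Drop lowest 1 (283) and highest 1 (464)
Remaining (n=14): Σ = 5188, mean = 5188/14 = 370.571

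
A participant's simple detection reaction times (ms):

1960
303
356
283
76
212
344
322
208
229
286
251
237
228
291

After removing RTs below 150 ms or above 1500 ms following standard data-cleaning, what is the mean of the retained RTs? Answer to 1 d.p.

Excluded: 76, 1960
Retained (n=13): Σ = 3550
Mean = 3550/13 = 273.0769

273.1 ms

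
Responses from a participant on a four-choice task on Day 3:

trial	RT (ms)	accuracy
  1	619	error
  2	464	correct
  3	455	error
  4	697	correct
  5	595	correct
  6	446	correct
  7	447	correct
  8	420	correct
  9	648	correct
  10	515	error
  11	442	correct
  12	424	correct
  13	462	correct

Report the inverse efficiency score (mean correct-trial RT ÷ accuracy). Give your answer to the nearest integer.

Correct trials (n=10): 464, 697, 595, 446, 447, 420, 648, 442, 424, 462
Mean correct RT = 5045/10 = 504.5000 ms
Proportion correct = 10/13
IES = 504.5000 / (10/13) = 655.850 ms

656 ms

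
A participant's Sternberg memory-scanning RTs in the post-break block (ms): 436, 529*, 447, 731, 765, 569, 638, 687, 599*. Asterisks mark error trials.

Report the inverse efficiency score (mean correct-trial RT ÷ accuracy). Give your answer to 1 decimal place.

Correct trials (n=7): 436, 447, 731, 765, 569, 638, 687
Mean correct RT = 4273/7 = 610.4286 ms
Proportion correct = 7/9
IES = 610.4286 / (7/9) = 784.837 ms

784.8 ms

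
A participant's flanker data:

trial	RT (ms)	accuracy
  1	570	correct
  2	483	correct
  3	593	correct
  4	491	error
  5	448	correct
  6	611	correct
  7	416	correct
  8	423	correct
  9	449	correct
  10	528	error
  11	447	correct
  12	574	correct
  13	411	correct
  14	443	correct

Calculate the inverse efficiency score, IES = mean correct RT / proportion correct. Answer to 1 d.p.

570.5 ms

Correct trials (n=12): 570, 483, 593, 448, 611, 416, 423, 449, 447, 574, 411, 443
Mean correct RT = 5868/12 = 489.0000 ms
Proportion correct = 12/14
IES = 489.0000 / (12/14) = 570.500 ms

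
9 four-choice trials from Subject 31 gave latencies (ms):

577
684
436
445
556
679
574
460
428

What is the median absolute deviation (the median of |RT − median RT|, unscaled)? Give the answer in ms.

Sorted: 428, 436, 445, 460, 556, 574, 577, 679, 684 → median = 556
|x − 556|: 21, 128, 120, 111, 0, 123, 18, 96, 128
Sorted deviations: 0, 18, 21, 96, 111, 120, 123, 128, 128 → MAD = 111

111 ms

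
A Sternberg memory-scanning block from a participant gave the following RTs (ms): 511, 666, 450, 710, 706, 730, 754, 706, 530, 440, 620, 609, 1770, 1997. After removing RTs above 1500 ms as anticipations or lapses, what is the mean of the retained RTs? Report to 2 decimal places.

619.33 ms

Excluded: 1770, 1997
Retained (n=12): Σ = 7432
Mean = 7432/12 = 619.3333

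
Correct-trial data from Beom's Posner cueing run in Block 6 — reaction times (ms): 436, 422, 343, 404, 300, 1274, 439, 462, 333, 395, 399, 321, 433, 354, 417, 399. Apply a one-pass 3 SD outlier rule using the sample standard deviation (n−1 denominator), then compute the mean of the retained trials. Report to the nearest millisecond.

390 ms

n = 16, ΣRT = 7131, M = 445.688
Σ(x−M)² = 765139.44; s = √(765139.44/15) = 225.852
Cutoffs: 445.688 ± 3·225.852 → [-231.9, 1123.2]
Outside: 1274 → excluded.
Retained (n=15): Σ = 5857, mean = 5857/15 = 390.467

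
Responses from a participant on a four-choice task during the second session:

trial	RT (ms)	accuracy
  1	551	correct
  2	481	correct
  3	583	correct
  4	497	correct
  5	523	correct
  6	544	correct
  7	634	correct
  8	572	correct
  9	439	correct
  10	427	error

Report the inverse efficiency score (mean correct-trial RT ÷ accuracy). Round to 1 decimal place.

Correct trials (n=9): 551, 481, 583, 497, 523, 544, 634, 572, 439
Mean correct RT = 4824/9 = 536.0000 ms
Proportion correct = 9/10
IES = 536.0000 / (9/10) = 595.556 ms

595.6 ms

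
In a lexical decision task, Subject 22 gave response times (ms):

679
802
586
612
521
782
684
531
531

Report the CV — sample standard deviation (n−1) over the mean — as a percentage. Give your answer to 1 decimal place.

16.8%

n = 9, Σ = 5728, M = 636.4444
Σ(x−M)² = 91374.222; s = √(91374.222/8) = 106.8727
CV = 106.8727 / 636.4444 = 0.16792 = 16.792%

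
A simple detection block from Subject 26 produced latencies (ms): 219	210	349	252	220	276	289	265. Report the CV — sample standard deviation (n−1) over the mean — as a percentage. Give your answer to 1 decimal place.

17.7%

n = 8, Σ = 2080, M = 260.0000
Σ(x−M)² = 14888.000; s = √(14888.000/7) = 46.1179
CV = 46.1179 / 260.0000 = 0.17738 = 17.738%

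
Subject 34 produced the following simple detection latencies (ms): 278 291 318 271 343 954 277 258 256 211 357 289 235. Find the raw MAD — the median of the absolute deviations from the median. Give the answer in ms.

22 ms

Sorted: 211, 235, 256, 258, 271, 277, 278, 289, 291, 318, 343, 357, 954 → median = 278
|x − 278|: 0, 13, 40, 7, 65, 676, 1, 20, 22, 67, 79, 11, 43
Sorted deviations: 0, 1, 7, 11, 13, 20, 22, 40, 43, 65, 67, 79, 676 → MAD = 22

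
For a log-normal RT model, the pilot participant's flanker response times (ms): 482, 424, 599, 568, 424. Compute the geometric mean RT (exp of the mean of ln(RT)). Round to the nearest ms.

494 ms

ln(RT): 6.1779, 6.0497, 6.3953, 6.3421, 6.0497
Mean ln(RT) = 31.0148/5 = 6.20296
Geometric mean = exp(6.20296) = 494.21 ms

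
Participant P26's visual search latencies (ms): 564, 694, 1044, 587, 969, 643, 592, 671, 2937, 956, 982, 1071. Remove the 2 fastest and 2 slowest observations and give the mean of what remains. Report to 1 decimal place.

818.9 ms

Sorted: 564, 587, 592, 643, 671, 694, 956, 969, 982, 1044, 1071, 2937
Drop lowest 2 (564, 587) and highest 2 (1071, 2937)
Remaining (n=8): Σ = 6551, mean = 6551/8 = 818.875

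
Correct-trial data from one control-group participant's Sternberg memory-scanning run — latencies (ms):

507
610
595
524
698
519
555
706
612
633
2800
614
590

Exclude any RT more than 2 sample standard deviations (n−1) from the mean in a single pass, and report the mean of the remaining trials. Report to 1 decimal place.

n = 13, ΣRT = 9963, M = 766.385
Σ(x−M)² = 4525615.08; s = √(4525615.08/12) = 614.113
Cutoffs: 766.385 ± 2·614.113 → [-461.8, 1994.6]
Outside: 2800 → excluded.
Retained (n=12): Σ = 7163, mean = 7163/12 = 596.917

596.9 ms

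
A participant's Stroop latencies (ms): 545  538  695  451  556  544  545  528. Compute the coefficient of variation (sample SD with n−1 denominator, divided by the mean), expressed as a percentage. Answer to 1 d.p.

12.2%

n = 8, Σ = 4402, M = 550.2500
Σ(x−M)² = 31575.500; s = √(31575.500/7) = 67.1624
CV = 67.1624 / 550.2500 = 0.12206 = 12.206%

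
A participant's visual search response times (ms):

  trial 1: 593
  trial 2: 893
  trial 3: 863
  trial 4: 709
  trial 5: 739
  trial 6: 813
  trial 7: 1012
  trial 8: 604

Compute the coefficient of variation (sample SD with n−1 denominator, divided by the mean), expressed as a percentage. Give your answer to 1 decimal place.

n = 8, Σ = 6226, M = 778.2500
Σ(x−M)² = 147213.500; s = √(147213.500/7) = 145.0190
CV = 145.0190 / 778.2500 = 0.18634 = 18.634%

18.6%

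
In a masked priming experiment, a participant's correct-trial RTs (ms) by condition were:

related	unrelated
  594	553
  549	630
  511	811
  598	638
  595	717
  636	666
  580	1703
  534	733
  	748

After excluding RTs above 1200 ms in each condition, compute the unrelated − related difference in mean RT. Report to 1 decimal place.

unrelated: exclude 1703
M(related) = 4597/8 = 574.625
M(unrelated) = 5496/8 = 687.000
Difference = 687.000 − 574.625 = 112.375 ms

112.4 ms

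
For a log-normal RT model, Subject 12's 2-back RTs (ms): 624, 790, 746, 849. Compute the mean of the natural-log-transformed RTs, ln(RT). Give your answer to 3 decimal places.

ln(RT): 6.4362, 6.6720, 6.6147, 6.7441
Σ ln(RT) = 26.4670
Mean = 26.4670/4 = 6.61674

6.617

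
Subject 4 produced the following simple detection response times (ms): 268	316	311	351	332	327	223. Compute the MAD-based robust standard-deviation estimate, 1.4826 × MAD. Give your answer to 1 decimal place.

23.7 ms

Sorted: 223, 268, 311, 316, 327, 332, 351 → median = 316
|x − 316| sorted: 0, 5, 11, 16, 35, 48, 93 → MAD = 16
Robust SD ≈ 1.4826 × 16 = 23.722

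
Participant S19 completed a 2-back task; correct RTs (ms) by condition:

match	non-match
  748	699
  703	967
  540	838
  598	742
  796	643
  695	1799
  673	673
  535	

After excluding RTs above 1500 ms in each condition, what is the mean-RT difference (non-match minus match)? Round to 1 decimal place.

non-match: exclude 1799
M(match) = 5288/8 = 661.000
M(non-match) = 4562/6 = 760.333
Difference = 760.333 − 661.000 = 99.333 ms

99.3 ms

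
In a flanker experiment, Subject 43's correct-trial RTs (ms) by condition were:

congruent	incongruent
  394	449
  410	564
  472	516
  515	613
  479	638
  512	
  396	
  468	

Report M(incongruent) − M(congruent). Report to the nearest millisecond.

100 ms

M(congruent) = 3646/8 = 455.750
M(incongruent) = 2780/5 = 556.000
Difference = 556.000 − 455.750 = 100.250 ms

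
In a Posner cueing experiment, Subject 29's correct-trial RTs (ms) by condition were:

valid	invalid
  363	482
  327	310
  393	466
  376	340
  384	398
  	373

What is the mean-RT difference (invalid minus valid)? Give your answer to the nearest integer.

M(valid) = 1843/5 = 368.600
M(invalid) = 2369/6 = 394.833
Difference = 394.833 − 368.600 = 26.233 ms

26 ms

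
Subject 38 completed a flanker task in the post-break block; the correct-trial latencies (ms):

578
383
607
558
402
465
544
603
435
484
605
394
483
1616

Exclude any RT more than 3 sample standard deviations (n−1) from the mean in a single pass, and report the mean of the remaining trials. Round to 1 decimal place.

n = 14, ΣRT = 8157, M = 582.643
Σ(x−M)² = 1234829.21; s = √(1234829.21/13) = 308.199
Cutoffs: 582.643 ± 3·308.199 → [-342.0, 1507.2]
Outside: 1616 → excluded.
Retained (n=13): Σ = 6541, mean = 6541/13 = 503.154

503.2 ms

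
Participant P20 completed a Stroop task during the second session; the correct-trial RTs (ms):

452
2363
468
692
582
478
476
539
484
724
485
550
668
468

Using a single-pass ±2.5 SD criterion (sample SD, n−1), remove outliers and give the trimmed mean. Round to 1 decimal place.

n = 14, ΣRT = 9429, M = 673.500
Σ(x−M)² = 3181239.50; s = √(3181239.50/13) = 494.682
Cutoffs: 673.500 ± 2.5·494.682 → [-563.2, 1910.2]
Outside: 2363 → excluded.
Retained (n=13): Σ = 7066, mean = 7066/13 = 543.538

543.5 ms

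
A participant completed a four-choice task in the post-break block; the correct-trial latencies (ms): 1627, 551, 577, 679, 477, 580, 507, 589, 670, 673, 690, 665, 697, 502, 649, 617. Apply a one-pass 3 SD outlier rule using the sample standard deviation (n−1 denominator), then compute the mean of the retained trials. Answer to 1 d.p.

n = 16, ΣRT = 10750, M = 671.875
Σ(x−M)² = 1049799.75; s = √(1049799.75/15) = 264.550
Cutoffs: 671.875 ± 3·264.550 → [-121.8, 1465.5]
Outside: 1627 → excluded.
Retained (n=15): Σ = 9123, mean = 9123/15 = 608.200

608.2 ms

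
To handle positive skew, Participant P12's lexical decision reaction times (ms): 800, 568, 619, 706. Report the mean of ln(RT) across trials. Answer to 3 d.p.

ln(RT): 6.6846, 6.3421, 6.4281, 6.5596
Σ ln(RT) = 26.0145
Mean = 26.0145/4 = 6.50361

6.504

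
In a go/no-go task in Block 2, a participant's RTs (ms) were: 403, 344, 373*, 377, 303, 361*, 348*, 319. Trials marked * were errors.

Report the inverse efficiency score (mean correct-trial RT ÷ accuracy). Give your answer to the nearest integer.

Correct trials (n=5): 403, 344, 377, 303, 319
Mean correct RT = 1746/5 = 349.2000 ms
Proportion correct = 5/8
IES = 349.2000 / (5/8) = 558.720 ms

559 ms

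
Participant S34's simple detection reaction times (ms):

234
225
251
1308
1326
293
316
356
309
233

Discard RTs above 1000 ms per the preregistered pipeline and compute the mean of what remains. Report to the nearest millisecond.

277 ms

Excluded: 1308, 1326
Retained (n=8): Σ = 2217
Mean = 2217/8 = 277.1250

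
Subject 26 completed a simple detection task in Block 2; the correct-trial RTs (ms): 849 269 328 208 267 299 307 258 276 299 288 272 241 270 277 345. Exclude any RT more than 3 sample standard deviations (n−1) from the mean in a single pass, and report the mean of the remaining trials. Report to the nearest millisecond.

n = 16, ΣRT = 5053, M = 315.812
Σ(x−M)² = 318952.44; s = √(318952.44/15) = 145.820
Cutoffs: 315.812 ± 3·145.820 → [-121.6, 753.3]
Outside: 849 → excluded.
Retained (n=15): Σ = 4204, mean = 4204/15 = 280.267

280 ms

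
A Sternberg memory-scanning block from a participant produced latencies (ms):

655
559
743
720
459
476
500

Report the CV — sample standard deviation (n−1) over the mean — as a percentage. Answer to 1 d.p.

n = 7, Σ = 4112, M = 587.4286
Σ(x−M)² = 83705.714; s = √(83705.714/6) = 118.1141
CV = 118.1141 / 587.4286 = 0.20107 = 20.107%

20.1%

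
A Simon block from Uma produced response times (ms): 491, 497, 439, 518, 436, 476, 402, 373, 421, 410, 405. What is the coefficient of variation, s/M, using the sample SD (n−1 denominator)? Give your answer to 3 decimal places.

n = 11, Σ = 4868, M = 442.5455
Σ(x−M)² = 21594.727; s = √(21594.727/10) = 46.4701
CV = 46.4701 / 442.5455 = 0.10501

0.105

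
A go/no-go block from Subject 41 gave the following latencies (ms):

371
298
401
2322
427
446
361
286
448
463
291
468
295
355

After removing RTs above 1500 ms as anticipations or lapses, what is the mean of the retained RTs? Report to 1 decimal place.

377.7 ms

Excluded: 2322
Retained (n=13): Σ = 4910
Mean = 4910/13 = 377.6923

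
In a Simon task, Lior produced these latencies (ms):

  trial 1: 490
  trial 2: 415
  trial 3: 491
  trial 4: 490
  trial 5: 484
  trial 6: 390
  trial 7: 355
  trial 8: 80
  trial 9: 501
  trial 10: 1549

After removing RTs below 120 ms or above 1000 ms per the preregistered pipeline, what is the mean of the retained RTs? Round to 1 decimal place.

Excluded: 80, 1549
Retained (n=8): Σ = 3616
Mean = 3616/8 = 452.0000

452.0 ms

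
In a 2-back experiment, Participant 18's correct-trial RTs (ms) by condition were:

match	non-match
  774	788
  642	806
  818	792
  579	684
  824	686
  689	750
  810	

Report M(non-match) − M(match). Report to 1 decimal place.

M(match) = 5136/7 = 733.714
M(non-match) = 4506/6 = 751.000
Difference = 751.000 − 733.714 = 17.286 ms

17.3 ms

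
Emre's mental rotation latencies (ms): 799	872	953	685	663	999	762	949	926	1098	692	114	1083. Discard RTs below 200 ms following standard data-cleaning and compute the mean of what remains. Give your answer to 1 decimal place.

Excluded: 114
Retained (n=12): Σ = 10481
Mean = 10481/12 = 873.4167

873.4 ms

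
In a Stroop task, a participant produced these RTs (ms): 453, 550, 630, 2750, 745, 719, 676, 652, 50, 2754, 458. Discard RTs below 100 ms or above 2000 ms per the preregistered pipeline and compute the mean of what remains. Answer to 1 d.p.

Excluded: 50, 2750, 2754
Retained (n=8): Σ = 4883
Mean = 4883/8 = 610.3750

610.4 ms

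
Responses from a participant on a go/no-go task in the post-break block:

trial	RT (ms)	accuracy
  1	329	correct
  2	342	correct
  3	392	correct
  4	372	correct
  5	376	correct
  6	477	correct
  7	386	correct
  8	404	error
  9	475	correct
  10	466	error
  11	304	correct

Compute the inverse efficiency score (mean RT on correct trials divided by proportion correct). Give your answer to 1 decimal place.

468.9 ms

Correct trials (n=9): 329, 342, 392, 372, 376, 477, 386, 475, 304
Mean correct RT = 3453/9 = 383.6667 ms
Proportion correct = 9/11
IES = 383.6667 / (9/11) = 468.926 ms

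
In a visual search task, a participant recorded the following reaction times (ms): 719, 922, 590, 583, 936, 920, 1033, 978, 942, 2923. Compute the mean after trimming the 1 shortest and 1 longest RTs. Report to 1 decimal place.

880.0 ms

Sorted: 583, 590, 719, 920, 922, 936, 942, 978, 1033, 2923
Drop lowest 1 (583) and highest 1 (2923)
Remaining (n=8): Σ = 7040, mean = 7040/8 = 880.000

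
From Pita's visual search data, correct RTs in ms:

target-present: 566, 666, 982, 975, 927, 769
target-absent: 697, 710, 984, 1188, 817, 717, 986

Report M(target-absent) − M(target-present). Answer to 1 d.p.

57.1 ms

M(target-present) = 4885/6 = 814.167
M(target-absent) = 6099/7 = 871.286
Difference = 871.286 − 814.167 = 57.119 ms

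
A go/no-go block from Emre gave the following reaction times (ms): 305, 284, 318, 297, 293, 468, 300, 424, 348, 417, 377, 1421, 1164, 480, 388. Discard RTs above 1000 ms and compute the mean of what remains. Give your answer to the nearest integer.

361 ms

Excluded: 1164, 1421
Retained (n=13): Σ = 4699
Mean = 4699/13 = 361.4615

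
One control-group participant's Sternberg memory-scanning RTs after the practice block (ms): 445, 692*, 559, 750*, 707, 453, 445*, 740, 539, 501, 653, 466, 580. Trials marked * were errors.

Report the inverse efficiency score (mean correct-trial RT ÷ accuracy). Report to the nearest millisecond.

734 ms

Correct trials (n=10): 445, 559, 707, 453, 740, 539, 501, 653, 466, 580
Mean correct RT = 5643/10 = 564.3000 ms
Proportion correct = 10/13
IES = 564.3000 / (10/13) = 733.590 ms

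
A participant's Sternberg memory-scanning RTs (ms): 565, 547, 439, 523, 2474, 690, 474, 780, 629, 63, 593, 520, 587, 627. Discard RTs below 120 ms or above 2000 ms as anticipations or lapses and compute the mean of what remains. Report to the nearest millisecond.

Excluded: 63, 2474
Retained (n=12): Σ = 6974
Mean = 6974/12 = 581.1667

581 ms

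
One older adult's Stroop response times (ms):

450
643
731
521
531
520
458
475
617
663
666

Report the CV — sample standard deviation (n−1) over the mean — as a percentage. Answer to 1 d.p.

n = 11, Σ = 6275, M = 570.4545
Σ(x−M)² = 93712.727; s = √(93712.727/10) = 96.8053
CV = 96.8053 / 570.4545 = 0.16970 = 16.970%

17.0%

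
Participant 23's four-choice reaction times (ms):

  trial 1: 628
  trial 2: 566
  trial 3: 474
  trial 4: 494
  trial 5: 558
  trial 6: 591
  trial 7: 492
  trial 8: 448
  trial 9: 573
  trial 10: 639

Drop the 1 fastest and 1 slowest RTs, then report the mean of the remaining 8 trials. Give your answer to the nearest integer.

547 ms

Sorted: 448, 474, 492, 494, 558, 566, 573, 591, 628, 639
Drop lowest 1 (448) and highest 1 (639)
Remaining (n=8): Σ = 4376, mean = 4376/8 = 547.000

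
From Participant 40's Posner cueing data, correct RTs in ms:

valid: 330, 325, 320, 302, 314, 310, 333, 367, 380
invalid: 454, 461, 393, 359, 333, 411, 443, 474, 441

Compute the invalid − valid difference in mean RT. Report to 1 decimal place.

M(valid) = 2981/9 = 331.222
M(invalid) = 3769/9 = 418.778
Difference = 418.778 − 331.222 = 87.556 ms

87.6 ms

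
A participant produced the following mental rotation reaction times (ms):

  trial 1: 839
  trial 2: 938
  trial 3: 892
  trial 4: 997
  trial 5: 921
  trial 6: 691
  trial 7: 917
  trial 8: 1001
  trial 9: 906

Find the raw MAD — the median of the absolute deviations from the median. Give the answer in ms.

Sorted: 691, 839, 892, 906, 917, 921, 938, 997, 1001 → median = 917
|x − 917|: 78, 21, 25, 80, 4, 226, 0, 84, 11
Sorted deviations: 0, 4, 11, 21, 25, 78, 80, 84, 226 → MAD = 25

25 ms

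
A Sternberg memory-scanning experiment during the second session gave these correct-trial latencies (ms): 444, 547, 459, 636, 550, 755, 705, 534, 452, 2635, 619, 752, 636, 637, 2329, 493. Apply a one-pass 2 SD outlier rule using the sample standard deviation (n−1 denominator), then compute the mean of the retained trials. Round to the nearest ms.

n = 16, ΣRT = 13183, M = 823.938
Σ(x−M)² = 6478008.94; s = √(6478008.94/15) = 657.166
Cutoffs: 823.938 ± 2·657.166 → [-490.4, 2138.3]
Outside: 2329, 2635 → excluded.
Retained (n=14): Σ = 8219, mean = 8219/14 = 587.071

587 ms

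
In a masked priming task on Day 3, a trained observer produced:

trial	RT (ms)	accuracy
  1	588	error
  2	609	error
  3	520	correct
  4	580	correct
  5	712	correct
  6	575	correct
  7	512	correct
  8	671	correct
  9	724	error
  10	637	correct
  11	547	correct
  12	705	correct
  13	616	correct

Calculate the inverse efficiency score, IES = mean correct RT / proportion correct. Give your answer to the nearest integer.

790 ms

Correct trials (n=10): 520, 580, 712, 575, 512, 671, 637, 547, 705, 616
Mean correct RT = 6075/10 = 607.5000 ms
Proportion correct = 10/13
IES = 607.5000 / (10/13) = 789.750 ms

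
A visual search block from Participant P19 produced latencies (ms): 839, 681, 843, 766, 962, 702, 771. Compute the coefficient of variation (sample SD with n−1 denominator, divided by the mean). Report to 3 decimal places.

0.121

n = 7, Σ = 5564, M = 794.8571
Σ(x−M)² = 55190.857; s = √(55190.857/6) = 95.9087
CV = 95.9087 / 794.8571 = 0.12066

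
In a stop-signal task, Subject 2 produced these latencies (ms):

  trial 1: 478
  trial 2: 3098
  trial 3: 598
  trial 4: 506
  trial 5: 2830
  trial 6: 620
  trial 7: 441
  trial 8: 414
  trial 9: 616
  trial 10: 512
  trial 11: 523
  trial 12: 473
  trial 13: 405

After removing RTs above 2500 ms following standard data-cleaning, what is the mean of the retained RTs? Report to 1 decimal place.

Excluded: 2830, 3098
Retained (n=11): Σ = 5586
Mean = 5586/11 = 507.8182

507.8 ms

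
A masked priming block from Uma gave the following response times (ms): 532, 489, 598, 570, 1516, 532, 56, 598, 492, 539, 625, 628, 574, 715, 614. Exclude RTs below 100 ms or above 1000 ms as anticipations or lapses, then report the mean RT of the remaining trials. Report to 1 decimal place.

577.4 ms

Excluded: 56, 1516
Retained (n=13): Σ = 7506
Mean = 7506/13 = 577.3846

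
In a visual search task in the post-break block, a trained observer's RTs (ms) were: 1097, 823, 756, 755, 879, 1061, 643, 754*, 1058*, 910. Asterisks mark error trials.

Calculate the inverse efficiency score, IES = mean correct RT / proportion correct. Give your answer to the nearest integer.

1082 ms

Correct trials (n=8): 1097, 823, 756, 755, 879, 1061, 643, 910
Mean correct RT = 6924/8 = 865.5000 ms
Proportion correct = 8/10
IES = 865.5000 / (8/10) = 1081.875 ms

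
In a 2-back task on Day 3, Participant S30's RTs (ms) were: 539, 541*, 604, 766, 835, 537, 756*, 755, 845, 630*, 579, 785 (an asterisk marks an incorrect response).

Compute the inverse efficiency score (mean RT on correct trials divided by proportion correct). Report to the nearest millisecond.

Correct trials (n=9): 539, 604, 766, 835, 537, 755, 845, 579, 785
Mean correct RT = 6245/9 = 693.8889 ms
Proportion correct = 9/12
IES = 693.8889 / (9/12) = 925.185 ms

925 ms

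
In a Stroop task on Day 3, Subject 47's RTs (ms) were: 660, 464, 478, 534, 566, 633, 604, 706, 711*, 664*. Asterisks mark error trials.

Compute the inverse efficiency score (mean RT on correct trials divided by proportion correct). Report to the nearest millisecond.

726 ms

Correct trials (n=8): 660, 464, 478, 534, 566, 633, 604, 706
Mean correct RT = 4645/8 = 580.6250 ms
Proportion correct = 8/10
IES = 580.6250 / (8/10) = 725.781 ms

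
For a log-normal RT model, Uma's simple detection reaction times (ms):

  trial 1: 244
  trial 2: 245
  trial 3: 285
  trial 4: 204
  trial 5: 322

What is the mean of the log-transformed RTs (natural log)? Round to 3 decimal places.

ln(RT): 5.4972, 5.5013, 5.6525, 5.3181, 5.7746
Σ ln(RT) = 27.7436
Mean = 27.7436/5 = 5.54872

5.549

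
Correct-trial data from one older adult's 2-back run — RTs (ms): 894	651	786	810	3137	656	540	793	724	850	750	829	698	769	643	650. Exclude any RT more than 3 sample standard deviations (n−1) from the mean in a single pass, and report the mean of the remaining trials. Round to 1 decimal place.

n = 16, ΣRT = 14180, M = 886.250
Σ(x−M)² = 5532393.00; s = √(5532393.00/15) = 607.311
Cutoffs: 886.250 ± 3·607.311 → [-935.7, 2708.2]
Outside: 3137 → excluded.
Retained (n=15): Σ = 11043, mean = 11043/15 = 736.200

736.2 ms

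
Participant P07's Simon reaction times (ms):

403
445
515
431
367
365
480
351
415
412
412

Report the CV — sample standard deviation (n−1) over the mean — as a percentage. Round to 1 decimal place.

n = 11, Σ = 4596, M = 417.8182
Σ(x−M)² = 24355.636; s = √(24355.636/10) = 49.3514
CV = 49.3514 / 417.8182 = 0.11812 = 11.812%

11.8%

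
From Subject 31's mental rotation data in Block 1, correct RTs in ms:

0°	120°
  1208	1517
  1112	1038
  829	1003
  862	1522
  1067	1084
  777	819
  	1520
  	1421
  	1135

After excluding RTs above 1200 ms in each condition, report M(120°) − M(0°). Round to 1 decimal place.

86.4 ms

0°: exclude 1208
120°: exclude 1517, 1522, 1520, 1421
M(0°) = 4647/5 = 929.400
M(120°) = 5079/5 = 1015.800
Difference = 1015.800 − 929.400 = 86.400 ms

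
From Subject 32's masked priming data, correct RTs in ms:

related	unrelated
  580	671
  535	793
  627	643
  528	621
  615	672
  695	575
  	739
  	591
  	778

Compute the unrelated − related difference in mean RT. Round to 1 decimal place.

79.2 ms

M(related) = 3580/6 = 596.667
M(unrelated) = 6083/9 = 675.889
Difference = 675.889 − 596.667 = 79.222 ms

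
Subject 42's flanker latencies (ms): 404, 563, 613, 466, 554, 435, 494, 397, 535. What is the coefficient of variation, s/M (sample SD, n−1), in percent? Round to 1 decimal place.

15.3%

n = 9, Σ = 4461, M = 495.6667
Σ(x−M)² = 45952.000; s = √(45952.000/8) = 75.7892
CV = 75.7892 / 495.6667 = 0.15290 = 15.290%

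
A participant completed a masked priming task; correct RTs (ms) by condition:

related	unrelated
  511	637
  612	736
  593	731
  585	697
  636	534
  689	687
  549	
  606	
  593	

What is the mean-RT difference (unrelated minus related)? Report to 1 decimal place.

73.2 ms

M(related) = 5374/9 = 597.111
M(unrelated) = 4022/6 = 670.333
Difference = 670.333 − 597.111 = 73.222 ms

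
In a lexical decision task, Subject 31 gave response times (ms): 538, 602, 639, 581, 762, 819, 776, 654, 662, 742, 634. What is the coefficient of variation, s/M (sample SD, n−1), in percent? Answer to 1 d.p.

13.2%

n = 11, Σ = 7409, M = 673.5455
Σ(x−M)² = 79492.727; s = √(79492.727/10) = 89.1587
CV = 89.1587 / 673.5455 = 0.13237 = 13.237%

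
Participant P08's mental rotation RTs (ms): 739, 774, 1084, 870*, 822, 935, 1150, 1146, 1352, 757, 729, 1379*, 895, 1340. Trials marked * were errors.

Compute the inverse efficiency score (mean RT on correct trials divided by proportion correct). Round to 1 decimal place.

Correct trials (n=12): 739, 774, 1084, 822, 935, 1150, 1146, 1352, 757, 729, 895, 1340
Mean correct RT = 11723/12 = 976.9167 ms
Proportion correct = 12/14
IES = 976.9167 / (12/14) = 1139.736 ms

1139.7 ms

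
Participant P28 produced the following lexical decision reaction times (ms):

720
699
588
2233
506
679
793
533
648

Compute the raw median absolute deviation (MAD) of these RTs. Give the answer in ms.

91 ms

Sorted: 506, 533, 588, 648, 679, 699, 720, 793, 2233 → median = 679
|x − 679|: 41, 20, 91, 1554, 173, 0, 114, 146, 31
Sorted deviations: 0, 20, 31, 41, 91, 114, 146, 173, 1554 → MAD = 91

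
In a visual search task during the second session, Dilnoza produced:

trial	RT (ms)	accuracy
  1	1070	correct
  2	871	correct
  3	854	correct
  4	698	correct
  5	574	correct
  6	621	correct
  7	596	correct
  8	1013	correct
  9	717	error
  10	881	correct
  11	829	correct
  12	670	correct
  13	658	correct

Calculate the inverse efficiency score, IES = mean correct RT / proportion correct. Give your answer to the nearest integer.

Correct trials (n=12): 1070, 871, 854, 698, 574, 621, 596, 1013, 881, 829, 670, 658
Mean correct RT = 9335/12 = 777.9167 ms
Proportion correct = 12/13
IES = 777.9167 / (12/13) = 842.743 ms

843 ms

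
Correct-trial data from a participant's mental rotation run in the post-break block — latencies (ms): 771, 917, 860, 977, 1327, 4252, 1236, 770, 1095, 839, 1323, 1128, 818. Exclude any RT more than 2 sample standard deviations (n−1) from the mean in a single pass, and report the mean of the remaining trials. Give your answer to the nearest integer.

1005 ms

n = 13, ΣRT = 16313, M = 1254.846
Σ(x−M)² = 10214965.69; s = √(10214965.69/12) = 922.631
Cutoffs: 1254.846 ± 2·922.631 → [-590.4, 3100.1]
Outside: 4252 → excluded.
Retained (n=12): Σ = 12061, mean = 12061/12 = 1005.083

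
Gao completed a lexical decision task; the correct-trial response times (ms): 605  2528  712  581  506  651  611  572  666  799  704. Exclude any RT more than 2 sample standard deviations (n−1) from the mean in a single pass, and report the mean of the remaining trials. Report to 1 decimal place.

640.7 ms

n = 11, ΣRT = 8935, M = 812.273
Σ(x−M)² = 3301572.18; s = √(3301572.18/10) = 574.593
Cutoffs: 812.273 ± 2·574.593 → [-336.9, 1961.5]
Outside: 2528 → excluded.
Retained (n=10): Σ = 6407, mean = 6407/10 = 640.700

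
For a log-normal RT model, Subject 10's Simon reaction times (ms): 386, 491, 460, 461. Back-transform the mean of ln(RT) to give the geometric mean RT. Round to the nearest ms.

ln(RT): 5.9558, 6.1964, 6.1312, 6.1334
Mean ln(RT) = 24.4169/4 = 6.10423
Geometric mean = exp(6.10423) = 447.75 ms

448 ms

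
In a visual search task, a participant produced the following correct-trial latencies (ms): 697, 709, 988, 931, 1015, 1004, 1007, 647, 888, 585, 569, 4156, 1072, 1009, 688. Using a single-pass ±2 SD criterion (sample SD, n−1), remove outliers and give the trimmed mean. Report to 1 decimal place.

843.5 ms

n = 15, ΣRT = 15965, M = 1064.333
Σ(x−M)² = 10677687.33; s = √(10677687.33/14) = 873.322
Cutoffs: 1064.333 ± 2·873.322 → [-682.3, 2811.0]
Outside: 4156 → excluded.
Retained (n=14): Σ = 11809, mean = 11809/14 = 843.500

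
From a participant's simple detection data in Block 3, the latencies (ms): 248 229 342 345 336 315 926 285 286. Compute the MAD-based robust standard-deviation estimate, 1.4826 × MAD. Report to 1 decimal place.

44.5 ms

Sorted: 229, 248, 285, 286, 315, 336, 342, 345, 926 → median = 315
|x − 315| sorted: 0, 21, 27, 29, 30, 30, 67, 86, 611 → MAD = 30
Robust SD ≈ 1.4826 × 30 = 44.478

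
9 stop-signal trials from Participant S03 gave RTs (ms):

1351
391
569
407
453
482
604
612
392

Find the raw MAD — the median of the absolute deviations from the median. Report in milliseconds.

90 ms

Sorted: 391, 392, 407, 453, 482, 569, 604, 612, 1351 → median = 482
|x − 482|: 869, 91, 87, 75, 29, 0, 122, 130, 90
Sorted deviations: 0, 29, 75, 87, 90, 91, 122, 130, 869 → MAD = 90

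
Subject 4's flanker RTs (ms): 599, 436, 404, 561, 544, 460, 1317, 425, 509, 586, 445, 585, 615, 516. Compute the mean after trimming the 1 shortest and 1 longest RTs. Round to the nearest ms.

523 ms

Sorted: 404, 425, 436, 445, 460, 509, 516, 544, 561, 585, 586, 599, 615, 1317
Drop lowest 1 (404) and highest 1 (1317)
Remaining (n=12): Σ = 6281, mean = 6281/12 = 523.417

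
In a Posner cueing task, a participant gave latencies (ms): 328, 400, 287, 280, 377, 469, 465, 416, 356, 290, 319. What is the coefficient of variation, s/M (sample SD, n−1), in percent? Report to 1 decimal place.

19.0%

n = 11, Σ = 3987, M = 362.4545
Σ(x−M)² = 47214.727; s = √(47214.727/10) = 68.7130
CV = 68.7130 / 362.4545 = 0.18958 = 18.958%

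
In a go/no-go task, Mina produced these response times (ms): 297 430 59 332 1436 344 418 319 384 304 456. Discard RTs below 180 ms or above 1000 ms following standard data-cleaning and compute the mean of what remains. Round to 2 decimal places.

364.89 ms

Excluded: 59, 1436
Retained (n=9): Σ = 3284
Mean = 3284/9 = 364.8889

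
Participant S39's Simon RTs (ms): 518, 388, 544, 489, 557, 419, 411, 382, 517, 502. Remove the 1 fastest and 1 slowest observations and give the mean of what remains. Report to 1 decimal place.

473.5 ms

Sorted: 382, 388, 411, 419, 489, 502, 517, 518, 544, 557
Drop lowest 1 (382) and highest 1 (557)
Remaining (n=8): Σ = 3788, mean = 3788/8 = 473.500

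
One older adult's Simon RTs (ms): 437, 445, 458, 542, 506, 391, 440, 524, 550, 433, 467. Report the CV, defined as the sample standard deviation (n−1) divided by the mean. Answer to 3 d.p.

n = 11, Σ = 5193, M = 472.0909
Σ(x−M)² = 26124.909; s = √(26124.909/10) = 51.1125
CV = 51.1125 / 472.0909 = 0.10827

0.108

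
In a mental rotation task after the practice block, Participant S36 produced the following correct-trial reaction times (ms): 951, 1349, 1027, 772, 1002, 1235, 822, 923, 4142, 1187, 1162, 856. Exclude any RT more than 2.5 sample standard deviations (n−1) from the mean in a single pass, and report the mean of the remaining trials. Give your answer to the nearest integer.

1026 ms

n = 12, ΣRT = 15428, M = 1285.667
Σ(x−M)² = 9244604.67; s = √(9244604.67/11) = 916.743
Cutoffs: 1285.667 ± 2.5·916.743 → [-1006.2, 3577.5]
Outside: 4142 → excluded.
Retained (n=11): Σ = 11286, mean = 11286/11 = 1026.000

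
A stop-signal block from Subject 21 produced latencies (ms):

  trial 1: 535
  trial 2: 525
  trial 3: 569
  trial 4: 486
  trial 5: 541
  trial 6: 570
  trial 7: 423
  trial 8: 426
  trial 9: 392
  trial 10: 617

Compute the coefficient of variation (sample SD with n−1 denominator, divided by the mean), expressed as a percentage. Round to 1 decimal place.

n = 10, Σ = 5084, M = 508.4000
Σ(x−M)² = 49440.400; s = √(49440.400/9) = 74.1173
CV = 74.1173 / 508.4000 = 0.14579 = 14.579%

14.6%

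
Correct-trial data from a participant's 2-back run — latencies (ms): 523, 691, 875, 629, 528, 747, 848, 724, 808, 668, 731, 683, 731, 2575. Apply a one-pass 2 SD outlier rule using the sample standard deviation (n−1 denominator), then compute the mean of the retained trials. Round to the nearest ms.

n = 14, ΣRT = 11761, M = 840.071
Σ(x−M)² = 3377192.93; s = √(3377192.93/13) = 509.690
Cutoffs: 840.071 ± 2·509.690 → [-179.3, 1859.5]
Outside: 2575 → excluded.
Retained (n=13): Σ = 9186, mean = 9186/13 = 706.615

707 ms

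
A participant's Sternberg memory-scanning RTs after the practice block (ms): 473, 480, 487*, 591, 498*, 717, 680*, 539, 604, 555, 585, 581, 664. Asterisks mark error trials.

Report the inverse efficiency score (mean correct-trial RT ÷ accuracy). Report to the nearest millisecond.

Correct trials (n=10): 473, 480, 591, 717, 539, 604, 555, 585, 581, 664
Mean correct RT = 5789/10 = 578.9000 ms
Proportion correct = 10/13
IES = 578.9000 / (10/13) = 752.570 ms

753 ms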